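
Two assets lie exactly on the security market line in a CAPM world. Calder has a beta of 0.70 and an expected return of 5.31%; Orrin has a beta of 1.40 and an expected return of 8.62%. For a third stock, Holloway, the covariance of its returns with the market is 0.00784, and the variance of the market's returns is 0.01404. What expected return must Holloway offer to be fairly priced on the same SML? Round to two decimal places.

4.64%

MRP = (8.62% − 5.31%) / (1.40 − 0.70) = 4.7286%
R_f = 5.31% − 0.70 × 4.7286% = 2.0000%
β_Holloway = Cov / Var(R_m) = 0.00784 / 0.01404 = 0.5584
E(R_Holloway) = R_f + β × MRP = 2.0000% + 0.5584 × 4.7286% = 4.64%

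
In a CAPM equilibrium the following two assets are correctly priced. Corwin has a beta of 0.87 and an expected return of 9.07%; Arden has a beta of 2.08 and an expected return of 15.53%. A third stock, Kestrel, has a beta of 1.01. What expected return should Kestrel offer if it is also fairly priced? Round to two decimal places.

MRP (SML slope) = (15.53% − 9.07%) / (2.08 − 0.87) = 6.46% / 1.21 = 5.3388%
R_f (intercept) = 9.07% − 0.87 × 5.3388% = 4.4252%
E(R_Kestrel) = R_f + β × MRP = 4.4252% + 1.01 × 5.3388% = 9.82%

9.82%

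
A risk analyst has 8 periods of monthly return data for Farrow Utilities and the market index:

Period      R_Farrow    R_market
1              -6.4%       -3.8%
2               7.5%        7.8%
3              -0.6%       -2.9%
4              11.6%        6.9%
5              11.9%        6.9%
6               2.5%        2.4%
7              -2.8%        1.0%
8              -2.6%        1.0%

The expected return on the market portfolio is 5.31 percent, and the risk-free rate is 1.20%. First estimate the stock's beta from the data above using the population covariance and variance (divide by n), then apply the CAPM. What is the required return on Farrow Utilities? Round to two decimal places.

Mean R_i = (-6.4 + 7.5 − 0.6 + 11.6 + 11.9 + 2.5 − 2.8 − 2.6) / 8 = 2.6375%
Mean R_m = (-3.8 + 7.8 − 2.9 + 6.9 + 6.9 + 2.4 + 1.0 + 1.0) / 8 = 2.4125%
Σ(R_i − R̄_i)(R_m − R̄_m) = 196.4063  ⇒  Cov = 196.4063 / 8 = 24.5508
Σ(R_m − R̄_m)² = 140.1088  ⇒  Var(R_m) = 140.1088 / 8 = 17.5136
β = Cov / Var(R_m) = 24.5508 / 17.5136 = 1.4018
MRP = 5.31% − 1.20% = 4.11%
E(R) = R_f + β × MRP = 1.20% + 1.4018 × 4.11% = 6.96%

6.96%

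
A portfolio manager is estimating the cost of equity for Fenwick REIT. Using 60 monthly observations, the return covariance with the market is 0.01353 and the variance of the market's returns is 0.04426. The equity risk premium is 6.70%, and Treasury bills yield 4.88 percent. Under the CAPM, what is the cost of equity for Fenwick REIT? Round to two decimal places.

6.93%

β = Cov(R_i, R_m) / Var(R_m) = 0.01353 / 0.04426 = 0.3057
E(R) = R_f + β × MRP = 4.88% + 0.3057 × 6.70% = 6.93%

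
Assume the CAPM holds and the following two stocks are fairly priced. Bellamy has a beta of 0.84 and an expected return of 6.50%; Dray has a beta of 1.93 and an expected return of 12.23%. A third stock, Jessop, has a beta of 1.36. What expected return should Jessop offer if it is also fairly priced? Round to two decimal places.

MRP (SML slope) = (12.23% − 6.50%) / (1.93 − 0.84) = 5.73% / 1.09 = 5.2569%
R_f (intercept) = 6.50% − 0.84 × 5.2569% = 2.0842%
E(R_Jessop) = R_f + β × MRP = 2.0842% + 1.36 × 5.2569% = 9.23%

9.23%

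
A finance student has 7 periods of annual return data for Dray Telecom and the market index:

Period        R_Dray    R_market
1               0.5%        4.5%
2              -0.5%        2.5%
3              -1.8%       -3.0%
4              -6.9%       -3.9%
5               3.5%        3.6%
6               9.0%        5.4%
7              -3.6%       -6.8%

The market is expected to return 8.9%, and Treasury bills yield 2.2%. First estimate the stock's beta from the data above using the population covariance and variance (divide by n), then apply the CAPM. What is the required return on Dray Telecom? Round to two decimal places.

Mean R_i = (0.5 − 0.5 − 1.8 − 6.9 + 3.5 + 9.0 − 3.6) / 7 = 0.0286%
Mean R_m = (4.5 + 2.5 − 3.0 − 3.9 + 3.6 + 5.4 − 6.8) / 7 = 0.3286%
Σ(R_i − R̄_i)(R_m − R̄_m) = 118.9243  ⇒  Cov = 118.9243 / 7 = 16.9892
Σ(R_m − R̄_m)² = 138.3143  ⇒  Var(R_m) = 138.3143 / 7 = 19.7592
β = Cov / Var(R_m) = 16.9892 / 19.7592 = 0.8598
MRP = 8.9% − 2.2% = 6.70%
E(R) = R_f + β × MRP = 2.2% + 0.8598 × 6.7% = 7.96%

7.96%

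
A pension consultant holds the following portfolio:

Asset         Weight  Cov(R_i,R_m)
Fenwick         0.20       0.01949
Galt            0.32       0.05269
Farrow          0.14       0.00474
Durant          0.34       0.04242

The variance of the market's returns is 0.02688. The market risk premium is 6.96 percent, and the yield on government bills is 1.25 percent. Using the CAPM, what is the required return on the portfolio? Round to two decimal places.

10.53%

β_Fenwick = 0.01949 / 0.02688 = 0.7251
β_Galt = 0.05269 / 0.02688 = 1.9602
β_Farrow = 0.00474 / 0.02688 = 0.1763
β_Durant = 0.04242 / 0.02688 = 1.5781
β_P = Σ w_i β_i = 0.20×0.7251 + 0.32×1.9602 + 0.14×0.1763 + 0.34×1.5781 = 1.3335
E(R_P) = R_f + β_P × MRP = 1.25% + 1.3335 × 6.96% = 10.53%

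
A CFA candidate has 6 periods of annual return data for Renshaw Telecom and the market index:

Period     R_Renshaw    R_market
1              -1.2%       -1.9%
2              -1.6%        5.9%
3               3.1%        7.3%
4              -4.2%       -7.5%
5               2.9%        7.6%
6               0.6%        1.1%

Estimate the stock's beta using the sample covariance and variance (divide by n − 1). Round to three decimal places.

0.390

Mean R_i = (-1.2 − 1.6 + 3.1 − 4.2 + 2.9 + 0.6) / 6 = -0.0667%
Mean R_m = (-1.9 + 5.9 + 7.3 − 7.5 + 7.6 + 1.1) / 6 = 2.0833%
Σ(R_i − R̄_i)(R_m − R̄_m) = 70.5033  ⇒  Cov = 70.5033 / 5 = 14.1007
Σ(R_m − R̄_m)² = 180.8883  ⇒  Var(R_m) = 180.8883 / 5 = 36.1777
β = Cov / Var(R_m) = 14.1007 / 36.1777 = 0.3898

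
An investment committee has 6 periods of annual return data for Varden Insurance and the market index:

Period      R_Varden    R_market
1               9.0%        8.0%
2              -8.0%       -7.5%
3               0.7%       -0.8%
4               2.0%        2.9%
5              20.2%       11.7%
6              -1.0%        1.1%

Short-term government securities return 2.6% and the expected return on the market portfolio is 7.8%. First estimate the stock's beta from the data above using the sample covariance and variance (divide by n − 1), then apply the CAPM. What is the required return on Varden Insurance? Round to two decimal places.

9.76%

Mean R_i = (9.0 − 8.0 + 0.7 + 2.0 + 20.2 − 1.0) / 6 = 3.8167%
Mean R_m = (8.0 − 7.5 − 0.8 + 2.9 + 11.7 + 1.1) / 6 = 2.5667%
Σ(R_i − R̄_i)(R_m − R̄_m) = 313.7033  ⇒  Cov = 313.7033 / 5 = 62.7407
Σ(R_m − R̄_m)² = 227.8733  ⇒  Var(R_m) = 227.8733 / 5 = 45.5747
β = Cov / Var(R_m) = 62.7407 / 45.5747 = 1.3767
MRP = 7.8% − 2.6% = 5.20%
E(R) = R_f + β × MRP = 2.6% + 1.3767 × 5.2% = 9.76%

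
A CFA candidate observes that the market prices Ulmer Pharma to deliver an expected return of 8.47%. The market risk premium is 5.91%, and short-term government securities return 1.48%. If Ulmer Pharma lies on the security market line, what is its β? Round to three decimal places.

1.183

β = (E(R) − R_f) / MRP = (8.47% − 1.48%) / 5.91% = 6.99% / 5.91% = 1.183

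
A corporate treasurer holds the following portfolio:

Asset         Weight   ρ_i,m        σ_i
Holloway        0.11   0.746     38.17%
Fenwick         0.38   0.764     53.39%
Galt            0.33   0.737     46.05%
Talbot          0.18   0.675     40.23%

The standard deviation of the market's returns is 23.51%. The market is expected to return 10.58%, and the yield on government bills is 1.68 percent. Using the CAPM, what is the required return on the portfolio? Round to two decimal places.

14.82%

β_Holloway = 0.746 × 38.17% / 23.51% = 1.2112
β_Fenwick = 0.764 × 53.39% / 23.51% = 1.7350
β_Galt = 0.737 × 46.05% / 23.51% = 1.4436
β_Talbot = 0.675 × 40.23% / 23.51% = 1.1551
β_P = Σ w_i β_i = 0.11×1.2112 + 0.38×1.7350 + 0.33×1.4436 + 0.18×1.1551 = 1.4768
MRP = 10.58% − 1.68% = 8.90%
E(R_P) = R_f + β_P × MRP = 1.68% + 1.4768 × 8.90% = 14.82%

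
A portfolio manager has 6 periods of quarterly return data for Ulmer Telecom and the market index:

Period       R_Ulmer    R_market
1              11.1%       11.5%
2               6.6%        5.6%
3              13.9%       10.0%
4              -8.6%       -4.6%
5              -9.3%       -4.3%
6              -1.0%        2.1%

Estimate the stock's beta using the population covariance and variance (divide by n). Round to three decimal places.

Mean R_i = (11.1 + 6.6 + 13.9 − 8.6 − 9.3 − 1.0) / 6 = 2.1167%
Mean R_m = (11.5 + 5.6 + 10.0 − 4.6 − 4.3 + 2.1) / 6 = 3.3833%
Σ(R_i − R̄_i)(R_m − R̄_m) = 338.0917  ⇒  Cov = 338.0917 / 6 = 56.3486
Σ(R_m − R̄_m)² = 238.9883  ⇒  Var(R_m) = 238.9883 / 6 = 39.8314
β = Cov / Var(R_m) = 56.3486 / 39.8314 = 1.4147

1.415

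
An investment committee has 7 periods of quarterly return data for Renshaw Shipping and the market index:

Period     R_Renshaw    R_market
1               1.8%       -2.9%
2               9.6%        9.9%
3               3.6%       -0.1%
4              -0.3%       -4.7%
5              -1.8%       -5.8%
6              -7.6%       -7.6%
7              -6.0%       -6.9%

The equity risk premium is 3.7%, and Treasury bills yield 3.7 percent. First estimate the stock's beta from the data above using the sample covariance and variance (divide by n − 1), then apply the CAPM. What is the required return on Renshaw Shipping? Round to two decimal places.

Mean R_i = (1.8 + 9.6 + 3.6 − 0.3 − 1.8 − 7.6 − 6.0) / 7 = -0.1000%
Mean R_m = (-2.9 + 9.9 − 0.1 − 4.7 − 5.8 − 7.6 − 6.9) / 7 = -2.5857%
Σ(R_i − R̄_i)(R_m − R̄_m) = 198.6600  ⇒  Cov = 198.6600 / 6 = 33.1100
Σ(R_m − R̄_m)² = 220.7286  ⇒  Var(R_m) = 220.7286 / 6 = 36.7881
β = Cov / Var(R_m) = 33.1100 / 36.7881 = 0.9000
E(R) = R_f + β × MRP = 3.7% + 0.9000 × 3.7% = 7.03%

7.03%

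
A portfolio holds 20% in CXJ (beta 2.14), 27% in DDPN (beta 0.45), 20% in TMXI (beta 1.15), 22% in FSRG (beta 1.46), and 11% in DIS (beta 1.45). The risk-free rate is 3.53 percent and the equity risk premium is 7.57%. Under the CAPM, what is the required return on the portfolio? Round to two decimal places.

β_P = Σ w_i β_i = 0.20×2.14 + 0.27×0.45 + 0.20×1.15 + 0.22×1.46 + 0.11×1.45 = 1.2602
E(R_P) = R_f + β_P × MRP = 3.53% + 1.2602 × 7.57% = 13.07%

13.07%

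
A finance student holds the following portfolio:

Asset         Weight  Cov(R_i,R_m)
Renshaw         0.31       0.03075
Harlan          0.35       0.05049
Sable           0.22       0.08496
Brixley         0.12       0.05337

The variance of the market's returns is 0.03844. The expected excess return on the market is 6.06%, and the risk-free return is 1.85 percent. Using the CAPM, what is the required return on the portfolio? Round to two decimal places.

10.09%

β_Renshaw = 0.03075 / 0.03844 = 0.7999
β_Harlan = 0.05049 / 0.03844 = 1.3135
β_Sable = 0.08496 / 0.03844 = 2.2102
β_Brixley = 0.05337 / 0.03844 = 1.3884
β_P = Σ w_i β_i = 0.31×0.7999 + 0.35×1.3135 + 0.22×2.2102 + 0.12×1.3884 = 1.3605
E(R_P) = R_f + β_P × MRP = 1.85% + 1.3605 × 6.06% = 10.09%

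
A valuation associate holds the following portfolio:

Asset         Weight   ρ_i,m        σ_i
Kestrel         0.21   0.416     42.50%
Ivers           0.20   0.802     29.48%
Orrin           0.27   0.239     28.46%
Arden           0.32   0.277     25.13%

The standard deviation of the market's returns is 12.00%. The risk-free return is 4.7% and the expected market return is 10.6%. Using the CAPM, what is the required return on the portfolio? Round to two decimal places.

10.85%

β_Kestrel = 0.416 × 42.50% / 12.00% = 1.4733
β_Ivers = 0.802 × 29.48% / 12.00% = 1.9702
β_Orrin = 0.239 × 28.46% / 12.00% = 0.5668
β_Arden = 0.277 × 25.13% / 12.00% = 0.5801
β_P = Σ w_i β_i = 0.21×1.4733 + 0.20×1.9702 + 0.27×0.5668 + 0.32×0.5801 = 1.0421
MRP = 10.6% − 4.7% = 5.90%
E(R_P) = R_f + β_P × MRP = 4.7% + 1.0421 × 5.9% = 10.85%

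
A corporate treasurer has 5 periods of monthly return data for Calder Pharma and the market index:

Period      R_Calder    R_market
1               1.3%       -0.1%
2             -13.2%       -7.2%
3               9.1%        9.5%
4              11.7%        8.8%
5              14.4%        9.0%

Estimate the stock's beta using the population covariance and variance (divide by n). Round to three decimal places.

1.454

Mean R_i = (1.3 − 13.2 + 9.1 + 11.7 + 14.4) / 5 = 4.6600%
Mean R_m = (-0.1 − 7.2 + 9.5 + 8.8 + 9.0) / 5 = 4.0000%
Σ(R_i − R̄_i)(R_m − R̄_m) = 320.7200  ⇒  Cov = 320.7200 / 5 = 64.1440
Σ(R_m − R̄_m)² = 220.5400  ⇒  Var(R_m) = 220.5400 / 5 = 44.1080
β = Cov / Var(R_m) = 64.1440 / 44.1080 = 1.4542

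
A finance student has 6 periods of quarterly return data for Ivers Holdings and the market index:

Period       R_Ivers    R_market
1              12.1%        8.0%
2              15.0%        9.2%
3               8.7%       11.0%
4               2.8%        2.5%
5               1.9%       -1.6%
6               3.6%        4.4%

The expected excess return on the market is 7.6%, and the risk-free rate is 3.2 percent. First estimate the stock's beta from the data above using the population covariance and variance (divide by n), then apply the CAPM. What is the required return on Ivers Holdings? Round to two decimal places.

Mean R_i = (12.1 + 15.0 + 8.7 + 2.8 + 1.9 + 3.6) / 6 = 7.3500%
Mean R_m = (8.0 + 9.2 + 11.0 + 2.5 − 1.6 + 4.4) / 6 = 5.5833%
Σ(R_i − R̄_i)(R_m − R̄_m) = 104.0750  ⇒  Cov = 104.0750 / 6 = 17.3458
Σ(R_m − R̄_m)² = 110.7683  ⇒  Var(R_m) = 110.7683 / 6 = 18.4614
β = Cov / Var(R_m) = 17.3458 / 18.4614 = 0.9396
E(R) = R_f + β × MRP = 3.2% + 0.9396 × 7.6% = 10.34%

10.34%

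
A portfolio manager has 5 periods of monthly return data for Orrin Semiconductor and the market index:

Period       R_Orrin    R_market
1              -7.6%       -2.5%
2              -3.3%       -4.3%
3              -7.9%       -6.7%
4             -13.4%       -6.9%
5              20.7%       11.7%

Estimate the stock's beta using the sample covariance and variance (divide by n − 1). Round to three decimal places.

Mean R_i = (-7.6 − 3.3 − 7.9 − 13.4 + 20.7) / 5 = -2.3000%
Mean R_m = (-2.5 − 4.3 − 6.7 − 6.9 + 11.7) / 5 = -1.7400%
Σ(R_i − R̄_i)(R_m − R̄_m) = 400.7600  ⇒  Cov = 400.7600 / 4 = 100.1900
Σ(R_m − R̄_m)² = 238.9920  ⇒  Var(R_m) = 238.9920 / 4 = 59.7480
β = Cov / Var(R_m) = 100.1900 / 59.7480 = 1.6769

1.677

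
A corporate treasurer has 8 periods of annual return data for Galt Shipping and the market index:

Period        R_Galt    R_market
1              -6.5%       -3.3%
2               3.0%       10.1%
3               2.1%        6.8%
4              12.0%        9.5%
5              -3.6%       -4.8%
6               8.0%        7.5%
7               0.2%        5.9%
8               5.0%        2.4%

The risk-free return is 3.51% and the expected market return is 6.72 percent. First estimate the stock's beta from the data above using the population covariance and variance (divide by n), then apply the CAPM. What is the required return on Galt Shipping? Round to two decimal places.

6.15%

Mean R_i = (-6.5 + 3.0 + 2.1 + 12.0 − 3.6 + 8.0 + 0.2 + 5.0) / 8 = 2.5250%
Mean R_m = (-3.3 + 10.1 + 6.8 + 9.5 − 4.8 + 7.5 + 5.9 + 2.4) / 8 = 4.2625%
Σ(R_i − R̄_i)(R_m − R̄_m) = 184.3875  ⇒  Cov = 184.3875 / 8 = 23.0484
Σ(R_m − R̄_m)² = 223.8988  ⇒  Var(R_m) = 223.8988 / 8 = 27.9874
β = Cov / Var(R_m) = 23.0484 / 27.9874 = 0.8235
MRP = 6.72% − 3.51% = 3.21%
E(R) = R_f + β × MRP = 3.51% + 0.8235 × 3.21% = 6.15%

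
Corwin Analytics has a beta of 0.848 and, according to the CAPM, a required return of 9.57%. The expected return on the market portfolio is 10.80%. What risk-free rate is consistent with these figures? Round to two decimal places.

E(R) = R_f + β(E(R_m) − R_f) = R_f(1 − β) + β·E(R_m)
9.57% = R_f × (1 − 0.848) + 0.848 × 10.80%
9.57% = R_f × 0.152 + 9.15840%
R_f = (9.57% − 9.15840%) / 0.152 = 2.71%

2.71%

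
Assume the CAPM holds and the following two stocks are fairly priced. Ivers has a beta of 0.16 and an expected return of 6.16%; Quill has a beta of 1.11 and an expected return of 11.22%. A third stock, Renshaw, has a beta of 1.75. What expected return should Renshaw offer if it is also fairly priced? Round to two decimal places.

MRP (SML slope) = (11.22% − 6.16%) / (1.11 − 0.16) = 5.06% / 0.95 = 5.3263%
R_f (intercept) = 6.16% − 0.16 × 5.3263% = 5.3078%
E(R_Renshaw) = R_f + β × MRP = 5.3078% + 1.75 × 5.3263% = 14.63%

14.63%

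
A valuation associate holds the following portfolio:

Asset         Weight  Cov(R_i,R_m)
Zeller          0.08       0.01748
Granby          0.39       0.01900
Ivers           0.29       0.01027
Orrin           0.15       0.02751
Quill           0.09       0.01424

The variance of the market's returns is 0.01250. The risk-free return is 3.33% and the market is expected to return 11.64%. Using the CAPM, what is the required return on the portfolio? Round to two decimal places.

14.76%

β_Zeller = 0.01748 / 0.01250 = 1.3984
β_Granby = 0.01900 / 0.01250 = 1.5200
β_Ivers = 0.01027 / 0.01250 = 0.8216
β_Orrin = 0.02751 / 0.01250 = 2.2008
β_Quill = 0.01424 / 0.01250 = 1.1392
β_P = Σ w_i β_i = 0.08×1.3984 + 0.39×1.5200 + 0.29×0.8216 + 0.15×2.2008 + 0.09×1.1392 = 1.3756
MRP = 11.64% − 3.33% = 8.31%
E(R_P) = R_f + β_P × MRP = 3.33% + 1.3756 × 8.31% = 14.76%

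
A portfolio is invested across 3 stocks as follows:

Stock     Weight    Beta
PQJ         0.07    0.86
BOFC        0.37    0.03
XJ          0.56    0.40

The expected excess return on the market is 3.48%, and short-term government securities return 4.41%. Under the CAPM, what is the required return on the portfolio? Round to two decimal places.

5.44%

β_P = Σ w_i β_i = 0.07×0.86 + 0.37×0.03 + 0.56×0.40 = 0.2953
E(R_P) = R_f + β_P × MRP = 4.41% + 0.2953 × 3.48% = 5.44%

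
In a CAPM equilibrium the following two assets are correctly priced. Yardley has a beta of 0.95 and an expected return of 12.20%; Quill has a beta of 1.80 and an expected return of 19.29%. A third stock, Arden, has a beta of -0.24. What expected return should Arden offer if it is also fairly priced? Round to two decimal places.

MRP (SML slope) = (19.29% − 12.20%) / (1.80 − 0.95) = 7.09% / 0.85 = 8.3412%
R_f (intercept) = 12.20% − 0.95 × 8.3412% = 4.2759%
E(R_Arden) = R_f + β × MRP = 4.2759% + -0.24 × 8.3412% = 2.27%

2.27%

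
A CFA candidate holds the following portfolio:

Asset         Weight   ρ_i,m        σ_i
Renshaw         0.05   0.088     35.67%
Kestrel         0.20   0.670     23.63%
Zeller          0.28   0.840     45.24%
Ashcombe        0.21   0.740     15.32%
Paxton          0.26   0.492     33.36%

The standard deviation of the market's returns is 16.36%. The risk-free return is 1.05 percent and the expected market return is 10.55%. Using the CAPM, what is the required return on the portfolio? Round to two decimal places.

β_Renshaw = 0.088 × 35.67% / 16.36% = 0.1919
β_Kestrel = 0.670 × 23.63% / 16.36% = 0.9677
β_Zeller = 0.840 × 45.24% / 16.36% = 2.3228
β_Ashcombe = 0.740 × 15.32% / 16.36% = 0.6930
β_Paxton = 0.492 × 33.36% / 16.36% = 1.0032
β_P = Σ w_i β_i = 0.05×0.1919 + 0.20×0.9677 + 0.28×2.3228 + 0.21×0.6930 + 0.26×1.0032 = 1.2599
MRP = 10.55% − 1.05% = 9.50%
E(R_P) = R_f + β_P × MRP = 1.05% + 1.2599 × 9.50% = 13.02%

13.02%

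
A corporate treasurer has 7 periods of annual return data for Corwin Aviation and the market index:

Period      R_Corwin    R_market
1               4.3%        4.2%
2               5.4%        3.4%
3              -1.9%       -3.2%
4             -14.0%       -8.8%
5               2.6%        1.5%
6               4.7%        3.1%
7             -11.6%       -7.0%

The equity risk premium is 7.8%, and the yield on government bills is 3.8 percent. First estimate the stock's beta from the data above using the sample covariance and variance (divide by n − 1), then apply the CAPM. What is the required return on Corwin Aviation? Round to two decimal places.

Mean R_i = (4.3 + 5.4 − 1.9 − 14.0 + 2.6 + 4.7 − 11.6) / 7 = -1.5000%
Mean R_m = (4.2 + 3.4 − 3.2 − 8.8 + 1.5 + 3.1 − 7.0) / 7 = -0.9714%
Σ(R_i − R̄_i)(R_m − R̄_m) = 255.1700  ⇒  Cov = 255.1700 / 6 = 42.5283
Σ(R_m − R̄_m)² = 171.1343  ⇒  Var(R_m) = 171.1343 / 6 = 28.5224
β = Cov / Var(R_m) = 42.5283 / 28.5224 = 1.4910
E(R) = R_f + β × MRP = 3.8% + 1.4910 × 7.8% = 15.43%

15.43%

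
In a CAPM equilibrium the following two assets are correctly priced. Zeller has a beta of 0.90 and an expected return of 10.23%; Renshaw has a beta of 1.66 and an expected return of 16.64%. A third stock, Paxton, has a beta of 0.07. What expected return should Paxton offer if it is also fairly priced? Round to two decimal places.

3.23%

MRP (SML slope) = (16.64% − 10.23%) / (1.66 − 0.90) = 6.41% / 0.76 = 8.4342%
R_f (intercept) = 10.23% − 0.90 × 8.4342% = 2.6392%
E(R_Paxton) = R_f + β × MRP = 2.6392% + 0.07 × 8.4342% = 3.23%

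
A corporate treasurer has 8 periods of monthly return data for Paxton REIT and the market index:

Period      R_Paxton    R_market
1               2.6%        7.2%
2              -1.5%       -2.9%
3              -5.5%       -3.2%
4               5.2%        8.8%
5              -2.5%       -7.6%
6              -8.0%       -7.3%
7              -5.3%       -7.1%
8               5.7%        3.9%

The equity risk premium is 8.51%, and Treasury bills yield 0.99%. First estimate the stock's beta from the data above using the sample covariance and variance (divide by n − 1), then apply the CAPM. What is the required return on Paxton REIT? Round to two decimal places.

6.75%

Mean R_i = (2.6 − 1.5 − 5.5 + 5.2 − 2.5 − 8.0 − 5.3 + 5.7) / 8 = -1.1625%
Mean R_m = (7.2 − 2.9 − 3.2 + 8.8 − 7.6 − 7.3 − 7.1 + 3.9) / 8 = -1.0250%
Σ(R_i − R̄_i)(R_m − R̄_m) = 214.1575  ⇒  Cov = 214.1575 / 7 = 30.5939
Σ(R_m − R̄_m)² = 316.1950  ⇒  Var(R_m) = 316.1950 / 7 = 45.1707
β = Cov / Var(R_m) = 30.5939 / 45.1707 = 0.6773
E(R) = R_f + β × MRP = 0.99% + 0.6773 × 8.51% = 6.75%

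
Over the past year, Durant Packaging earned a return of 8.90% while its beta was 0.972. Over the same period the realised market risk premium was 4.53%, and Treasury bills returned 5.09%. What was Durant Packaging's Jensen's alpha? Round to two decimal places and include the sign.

-0.59%

CAPM benchmark = R_f + β(R_m − R_f) = 5.09% + 0.972 × 4.53% = 9.49316%
α = actual − benchmark = 8.90% − 9.49316% = -0.59%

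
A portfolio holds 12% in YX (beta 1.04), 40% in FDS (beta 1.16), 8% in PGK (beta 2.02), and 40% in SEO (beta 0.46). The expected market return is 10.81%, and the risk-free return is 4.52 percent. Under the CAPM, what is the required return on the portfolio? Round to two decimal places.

β_P = Σ w_i β_i = 0.12×1.04 + 0.40×1.16 + 0.08×2.02 + 0.40×0.46 = 0.9344
MRP = 10.81% − 4.52% = 6.29%
E(R_P) = R_f + β_P × MRP = 4.52% + 0.9344 × 6.29% = 10.40%

10.40%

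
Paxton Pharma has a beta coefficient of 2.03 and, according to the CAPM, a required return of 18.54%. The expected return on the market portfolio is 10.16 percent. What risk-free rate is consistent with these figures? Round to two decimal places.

2.02%

E(R) = R_f + β(E(R_m) − R_f) = R_f(1 − β) + β·E(R_m)
18.54% = R_f × (1 − 2.03) + 2.03 × 10.16%
18.54% = R_f × -1.03 + 20.6248%
R_f = (18.54% − 20.6248%) / -1.03 = 2.02%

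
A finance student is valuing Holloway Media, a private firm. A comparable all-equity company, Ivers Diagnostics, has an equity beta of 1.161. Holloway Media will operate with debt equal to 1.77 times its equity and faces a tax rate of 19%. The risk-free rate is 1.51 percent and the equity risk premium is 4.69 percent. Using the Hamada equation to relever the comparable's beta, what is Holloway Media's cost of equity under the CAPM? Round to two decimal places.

β_L = β_U × [1 + (1 − t)(D/E)] = 1.161 × [1 + (1 − 0.19) × 1.77]
    = 1.161 × [1 + 0.81 × 1.77] = 1.161 × 2.4337 = 2.8255
E(R) = R_f + β_L × MRP = 1.51% + 2.8255 × 4.69% = 14.76%

14.76%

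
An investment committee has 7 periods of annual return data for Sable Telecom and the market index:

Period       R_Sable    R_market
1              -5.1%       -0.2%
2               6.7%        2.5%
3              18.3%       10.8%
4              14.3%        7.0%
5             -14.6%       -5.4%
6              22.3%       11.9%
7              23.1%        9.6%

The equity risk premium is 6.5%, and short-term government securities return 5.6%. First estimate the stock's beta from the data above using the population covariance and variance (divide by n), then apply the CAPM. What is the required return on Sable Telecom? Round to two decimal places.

Mean R_i = (-5.1 + 6.7 + 18.3 + 14.3 − 14.6 + 22.3 + 23.1) / 7 = 9.2857%
Mean R_m = (-0.2 + 2.5 + 10.8 + 7.0 − 5.4 + 11.9 + 9.6) / 7 = 5.1714%
Σ(R_i − R̄_i)(R_m − R̄_m) = 545.3371  ⇒  Cov = 545.3371 / 7 = 77.9053
Σ(R_m − R̄_m)² = 247.6543  ⇒  Var(R_m) = 247.6543 / 7 = 35.3792
β = Cov / Var(R_m) = 77.9053 / 35.3792 = 2.2020
E(R) = R_f + β × MRP = 5.6% + 2.2020 × 6.5% = 19.91%

19.91%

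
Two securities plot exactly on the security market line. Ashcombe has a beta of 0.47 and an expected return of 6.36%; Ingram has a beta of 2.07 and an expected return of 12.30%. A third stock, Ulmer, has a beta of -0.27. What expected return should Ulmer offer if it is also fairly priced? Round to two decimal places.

3.61%

MRP (SML slope) = (12.30% − 6.36%) / (2.07 − 0.47) = 5.94% / 1.60 = 3.7125%
R_f (intercept) = 6.36% − 0.47 × 3.7125% = 4.6151%
E(R_Ulmer) = R_f + β × MRP = 4.6151% + -0.27 × 3.7125% = 3.61%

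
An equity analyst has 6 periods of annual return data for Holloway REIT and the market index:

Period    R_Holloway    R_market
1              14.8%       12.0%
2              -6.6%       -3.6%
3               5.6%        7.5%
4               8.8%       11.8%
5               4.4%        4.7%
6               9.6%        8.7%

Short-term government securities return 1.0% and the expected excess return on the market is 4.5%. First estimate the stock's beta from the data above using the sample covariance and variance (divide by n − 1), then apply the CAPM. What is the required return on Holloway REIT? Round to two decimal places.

6.35%

Mean R_i = (14.8 − 6.6 + 5.6 + 8.8 + 4.4 + 9.6) / 6 = 6.1000%
Mean R_m = (12.0 − 3.6 + 7.5 + 11.8 + 4.7 + 8.7) / 6 = 6.8500%
Σ(R_i − R̄_i)(R_m − R̄_m) = 200.6900  ⇒  Cov = 200.6900 / 5 = 40.1380
Σ(R_m − R̄_m)² = 168.6950  ⇒  Var(R_m) = 168.6950 / 5 = 33.7390
β = Cov / Var(R_m) = 40.1380 / 33.7390 = 1.1897
E(R) = R_f + β × MRP = 1.0% + 1.1897 × 4.5% = 6.35%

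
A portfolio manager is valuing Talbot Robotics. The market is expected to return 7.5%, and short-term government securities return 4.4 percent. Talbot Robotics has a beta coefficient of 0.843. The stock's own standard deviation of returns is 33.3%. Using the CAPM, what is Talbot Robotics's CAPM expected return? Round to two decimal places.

Market risk premium = E(R_m) − R_f = 7.5% − 4.4% = 3.10%
E(R) = R_f + β × MRP = 4.4% + 0.843 × 3.1% = 7.01%

7.01%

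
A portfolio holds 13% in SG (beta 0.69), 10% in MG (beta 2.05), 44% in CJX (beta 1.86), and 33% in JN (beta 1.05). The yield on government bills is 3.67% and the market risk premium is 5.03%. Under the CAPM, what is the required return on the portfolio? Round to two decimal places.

11.01%

β_P = Σ w_i β_i = 0.13×0.69 + 0.10×2.05 + 0.44×1.86 + 0.33×1.05 = 1.4596
E(R_P) = R_f + β_P × MRP = 3.67% + 1.4596 × 5.03% = 11.01%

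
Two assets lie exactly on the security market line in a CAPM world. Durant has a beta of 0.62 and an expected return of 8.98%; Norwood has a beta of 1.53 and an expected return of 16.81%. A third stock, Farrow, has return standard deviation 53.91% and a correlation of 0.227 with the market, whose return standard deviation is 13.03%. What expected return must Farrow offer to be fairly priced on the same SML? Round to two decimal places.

11.73%

MRP = (16.81% − 8.98%) / (1.53 − 0.62) = 8.6044%
R_f = 8.98% − 0.62 × 8.6044% = 3.6453%
β_Farrow = ρ·σ_i/σ_m = 0.227 × 53.91 / 13.03 = 0.9392
E(R_Farrow) = R_f + β × MRP = 3.6453% + 0.9392 × 8.6044% = 11.73%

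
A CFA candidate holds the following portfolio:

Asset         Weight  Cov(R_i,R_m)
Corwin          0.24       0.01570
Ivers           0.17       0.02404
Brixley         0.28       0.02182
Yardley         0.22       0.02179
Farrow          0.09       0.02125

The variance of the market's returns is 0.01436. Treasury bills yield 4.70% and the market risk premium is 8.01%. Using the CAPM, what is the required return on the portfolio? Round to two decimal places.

16.23%

β_Corwin = 0.01570 / 0.01436 = 1.0933
β_Ivers = 0.02404 / 0.01436 = 1.6741
β_Brixley = 0.02182 / 0.01436 = 1.5195
β_Yardley = 0.02179 / 0.01436 = 1.5174
β_Farrow = 0.02125 / 0.01436 = 1.4798
β_P = Σ w_i β_i = 0.24×1.0933 + 0.17×1.6741 + 0.28×1.5195 + 0.22×1.5174 + 0.09×1.4798 = 1.4395
E(R_P) = R_f + β_P × MRP = 4.70% + 1.4395 × 8.01% = 16.23%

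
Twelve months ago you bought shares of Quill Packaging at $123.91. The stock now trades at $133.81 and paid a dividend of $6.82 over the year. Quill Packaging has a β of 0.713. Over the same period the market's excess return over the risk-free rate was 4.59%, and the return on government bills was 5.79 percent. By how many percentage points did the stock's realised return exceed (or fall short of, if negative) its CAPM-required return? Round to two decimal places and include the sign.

Realised HPR = (P1 + D1 − P0) / P0 = (133.81 + 6.82 − 123.91) / 123.91 = 16.72 / 123.91 = 13.4937%
CAPM required = R_f + β·MRP = 5.79% + 0.713 × 4.59% = 9.06267%
α = realised − required = 13.4937% − 9.06267% = +4.43%

+4.43%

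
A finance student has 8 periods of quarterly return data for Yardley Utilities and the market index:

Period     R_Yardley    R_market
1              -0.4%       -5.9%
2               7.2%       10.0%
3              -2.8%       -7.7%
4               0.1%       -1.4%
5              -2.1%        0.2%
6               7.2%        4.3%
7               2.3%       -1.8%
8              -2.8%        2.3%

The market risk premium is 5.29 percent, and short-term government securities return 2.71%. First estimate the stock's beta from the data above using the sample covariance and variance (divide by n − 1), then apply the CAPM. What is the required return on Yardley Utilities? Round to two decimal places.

Mean R_i = (-0.4 + 7.2 − 2.8 + 0.1 − 2.1 + 7.2 + 2.3 − 2.8) / 8 = 1.0875%
Mean R_m = (-5.9 + 10.0 − 7.7 − 1.4 + 0.2 + 4.3 − 1.8 + 2.3) / 8 = 0.0000%
Σ(R_i − R̄_i)(R_m − R̄_m) = 115.7400  ⇒  Cov = 115.7400 / 7 = 16.5343
Σ(R_m − R̄_m)² = 223.1200  ⇒  Var(R_m) = 223.1200 / 7 = 31.8743
β = Cov / Var(R_m) = 16.5343 / 31.8743 = 0.5187
E(R) = R_f + β × MRP = 2.71% + 0.5187 × 5.29% = 5.45%

5.45%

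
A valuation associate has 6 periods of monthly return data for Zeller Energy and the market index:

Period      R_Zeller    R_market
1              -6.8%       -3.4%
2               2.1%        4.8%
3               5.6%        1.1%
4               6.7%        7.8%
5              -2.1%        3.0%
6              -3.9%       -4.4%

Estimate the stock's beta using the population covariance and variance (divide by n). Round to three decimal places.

Mean R_i = (-6.8 + 2.1 + 5.6 + 6.7 − 2.1 − 3.9) / 6 = 0.2667%
Mean R_m = (-3.4 + 4.8 + 1.1 + 7.8 + 3.0 − 4.4) / 6 = 1.4833%
Σ(R_i − R̄_i)(R_m − R̄_m) = 100.1067  ⇒  Cov = 100.1067 / 6 = 16.6845
Σ(R_m − R̄_m)² = 111.8083  ⇒  Var(R_m) = 111.8083 / 6 = 18.6347
β = Cov / Var(R_m) = 16.6845 / 18.6347 = 0.8953

0.895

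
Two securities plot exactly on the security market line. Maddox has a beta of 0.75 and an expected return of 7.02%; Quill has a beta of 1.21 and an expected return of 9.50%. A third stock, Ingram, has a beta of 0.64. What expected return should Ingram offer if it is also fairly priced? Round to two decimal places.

6.43%

MRP (SML slope) = (9.50% − 7.02%) / (1.21 − 0.75) = 2.48% / 0.46 = 5.3913%
R_f (intercept) = 7.02% − 0.75 × 5.3913% = 2.9765%
E(R_Ingram) = R_f + β × MRP = 2.9765% + 0.64 × 5.3913% = 6.43%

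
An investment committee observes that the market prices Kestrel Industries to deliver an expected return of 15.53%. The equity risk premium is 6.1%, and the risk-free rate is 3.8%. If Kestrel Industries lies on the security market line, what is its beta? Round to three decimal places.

β = (E(R) − R_f) / MRP = (15.53% − 3.8%) / 6.1% = 11.73% / 6.1% = 1.923

1.923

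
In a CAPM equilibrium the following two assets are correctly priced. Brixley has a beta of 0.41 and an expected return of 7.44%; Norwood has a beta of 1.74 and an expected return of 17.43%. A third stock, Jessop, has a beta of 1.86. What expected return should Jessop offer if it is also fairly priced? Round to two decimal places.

MRP (SML slope) = (17.43% − 7.44%) / (1.74 − 0.41) = 9.99% / 1.33 = 7.5113%
R_f (intercept) = 7.44% − 0.41 × 7.5113% = 4.3604%
E(R_Jessop) = R_f + β × MRP = 4.3604% + 1.86 × 7.5113% = 18.33%

18.33%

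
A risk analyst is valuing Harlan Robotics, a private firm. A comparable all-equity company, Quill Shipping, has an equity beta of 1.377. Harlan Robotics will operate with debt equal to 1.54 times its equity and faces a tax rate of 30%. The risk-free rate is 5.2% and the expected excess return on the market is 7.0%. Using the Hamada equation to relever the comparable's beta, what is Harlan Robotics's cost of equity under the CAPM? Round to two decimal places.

25.23%

β_L = β_U × [1 + (1 − t)(D/E)] = 1.377 × [1 + (1 − 0.30) × 1.54]
    = 1.377 × [1 + 0.70 × 1.54] = 1.377 × 2.0780 = 2.8614
E(R) = R_f + β_L × MRP = 5.2% + 2.8614 × 7.0% = 25.23%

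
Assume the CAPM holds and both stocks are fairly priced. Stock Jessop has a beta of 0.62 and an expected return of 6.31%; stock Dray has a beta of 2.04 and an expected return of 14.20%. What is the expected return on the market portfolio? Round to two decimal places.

Both satisfy E(R) = R_f + β·MRP, so the slope of the SML is
MRP = (14.20% − 6.31%) / (2.04 − 0.62) = 7.89% / 1.42 = 5.5563%
R_f = E(R_Jessop) − β_Jessop·MRP = 6.31% − 0.62 × 5.5563% = 2.8651%
E(R_m) = R_f + MRP = 2.8651% + 5.5563% = 8.42%

8.42%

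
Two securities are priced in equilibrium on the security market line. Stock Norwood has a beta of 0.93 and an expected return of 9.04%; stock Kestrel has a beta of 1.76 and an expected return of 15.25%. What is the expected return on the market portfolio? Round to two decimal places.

9.56%

Both satisfy E(R) = R_f + β·MRP, so the slope of the SML is
MRP = (15.25% − 9.04%) / (1.76 − 0.93) = 6.21% / 0.83 = 7.4819%
R_f = E(R_Norwood) − β_Norwood·MRP = 9.04% − 0.93 × 7.4819% = 2.0818%
E(R_m) = R_f + MRP = 2.0818% + 7.4819% = 9.56%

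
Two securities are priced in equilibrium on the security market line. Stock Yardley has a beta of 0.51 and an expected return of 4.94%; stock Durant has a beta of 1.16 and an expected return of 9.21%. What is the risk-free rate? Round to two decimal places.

1.59%

Both satisfy E(R) = R_f + β·MRP, so the slope of the SML is
MRP = (9.21% − 4.94%) / (1.16 − 0.51) = 4.27% / 0.65 = 6.5692%
R_f = E(R_Yardley) − β_Yardley·MRP = 4.94% − 0.51 × 6.5692% = 1.5897%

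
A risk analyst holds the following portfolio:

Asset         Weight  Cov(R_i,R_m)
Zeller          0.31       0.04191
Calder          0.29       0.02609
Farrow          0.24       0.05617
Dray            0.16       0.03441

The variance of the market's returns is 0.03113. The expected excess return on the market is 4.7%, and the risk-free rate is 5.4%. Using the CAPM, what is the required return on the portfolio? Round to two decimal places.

11.37%

β_Zeller = 0.04191 / 0.03113 = 1.3463
β_Calder = 0.02609 / 0.03113 = 0.8381
β_Farrow = 0.05617 / 0.03113 = 1.8044
β_Dray = 0.03441 / 0.03113 = 1.1054
β_P = Σ w_i β_i = 0.31×1.3463 + 0.29×0.8381 + 0.24×1.8044 + 0.16×1.1054 = 1.2703
E(R_P) = R_f + β_P × MRP = 5.4% + 1.2703 × 4.7% = 11.37%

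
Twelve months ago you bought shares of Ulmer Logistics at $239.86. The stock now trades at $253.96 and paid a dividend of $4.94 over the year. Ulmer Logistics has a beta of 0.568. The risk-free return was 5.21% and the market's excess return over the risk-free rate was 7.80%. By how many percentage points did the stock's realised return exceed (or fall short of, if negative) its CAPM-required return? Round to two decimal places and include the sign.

-1.70%

Realised HPR = (P1 + D1 − P0) / P0 = (253.96 + 4.94 − 239.86) / 239.86 = 19.04 / 239.86 = 7.9380%
CAPM required = R_f + β·MRP = 5.21% + 0.568 × 7.80% = 9.64040%
α = realised − required = 7.9380% − 9.64040% = -1.70%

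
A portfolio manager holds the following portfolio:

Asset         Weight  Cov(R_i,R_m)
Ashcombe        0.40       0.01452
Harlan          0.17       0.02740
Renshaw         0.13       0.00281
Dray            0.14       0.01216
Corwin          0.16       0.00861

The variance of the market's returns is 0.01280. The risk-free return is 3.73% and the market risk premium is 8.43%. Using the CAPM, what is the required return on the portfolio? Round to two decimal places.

12.89%

β_Ashcombe = 0.01452 / 0.01280 = 1.1344
β_Harlan = 0.02740 / 0.01280 = 2.1406
β_Renshaw = 0.00281 / 0.01280 = 0.2195
β_Dray = 0.01216 / 0.01280 = 0.9500
β_Corwin = 0.00861 / 0.01280 = 0.6727
β_P = Σ w_i β_i = 0.40×1.1344 + 0.17×2.1406 + 0.13×0.2195 + 0.14×0.9500 + 0.16×0.6727 = 1.0868
E(R_P) = R_f + β_P × MRP = 3.73% + 1.0868 × 8.43% = 12.89%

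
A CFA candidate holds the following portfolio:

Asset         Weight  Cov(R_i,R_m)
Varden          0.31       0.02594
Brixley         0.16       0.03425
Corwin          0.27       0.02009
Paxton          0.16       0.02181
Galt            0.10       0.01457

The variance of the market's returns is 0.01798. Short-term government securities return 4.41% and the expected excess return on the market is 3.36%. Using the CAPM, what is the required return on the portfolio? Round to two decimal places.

8.87%

β_Varden = 0.02594 / 0.01798 = 1.4427
β_Brixley = 0.03425 / 0.01798 = 1.9049
β_Corwin = 0.02009 / 0.01798 = 1.1174
β_Paxton = 0.02181 / 0.01798 = 1.2130
β_Galt = 0.01457 / 0.01798 = 0.8103
β_P = Σ w_i β_i = 0.31×1.4427 + 0.16×1.9049 + 0.27×1.1174 + 0.16×1.2130 + 0.10×0.8103 = 1.3288
E(R_P) = R_f + β_P × MRP = 4.41% + 1.3288 × 3.36% = 8.87%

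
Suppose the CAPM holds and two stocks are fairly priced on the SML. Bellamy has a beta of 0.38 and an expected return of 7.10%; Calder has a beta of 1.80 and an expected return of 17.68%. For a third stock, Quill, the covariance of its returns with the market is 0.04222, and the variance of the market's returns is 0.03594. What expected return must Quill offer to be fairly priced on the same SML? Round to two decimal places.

13.02%

MRP = (17.68% − 7.10%) / (1.80 − 0.38) = 7.4507%
R_f = 7.10% − 0.38 × 7.4507% = 4.2687%
β_Quill = Cov / Var(R_m) = 0.04222 / 0.03594 = 1.1747
E(R_Quill) = R_f + β × MRP = 4.2687% + 1.1747 × 7.4507% = 13.02%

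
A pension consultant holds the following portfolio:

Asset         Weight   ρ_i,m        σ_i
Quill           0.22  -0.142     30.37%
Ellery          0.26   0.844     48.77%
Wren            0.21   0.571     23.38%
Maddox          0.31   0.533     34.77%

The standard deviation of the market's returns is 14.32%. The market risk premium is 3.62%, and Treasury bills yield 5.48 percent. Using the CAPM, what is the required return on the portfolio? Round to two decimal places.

β_Quill = -0.142 × 30.37% / 14.32% = -0.3012
β_Ellery = 0.844 × 48.77% / 14.32% = 2.8744
β_Wren = 0.571 × 23.38% / 14.32% = 0.9323
β_Maddox = 0.533 × 34.77% / 14.32% = 1.2942
β_P = Σ w_i β_i = 0.22×-0.3012 + 0.26×2.8744 + 0.21×0.9323 + 0.31×1.2942 = 1.2781
E(R_P) = R_f + β_P × MRP = 5.48% + 1.2781 × 3.62% = 10.11%

10.11%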